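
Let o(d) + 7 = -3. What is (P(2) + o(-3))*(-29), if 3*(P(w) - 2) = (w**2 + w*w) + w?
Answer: 406/3 ≈ 135.33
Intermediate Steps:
P(w) = 2 + w/3 + 2*w**2/3 (P(w) = 2 + ((w**2 + w*w) + w)/3 = 2 + ((w**2 + w**2) + w)/3 = 2 + (2*w**2 + w)/3 = 2 + (w + 2*w**2)/3 = 2 + (w/3 + 2*w**2/3) = 2 + w/3 + 2*w**2/3)
o(d) = -10 (o(d) = -7 - 3 = -10)
(P(2) + o(-3))*(-29) = ((2 + (1/3)*2 + (2/3)*2**2) - 10)*(-29) = ((2 + 2/3 + (2/3)*4) - 10)*(-29) = ((2 + 2/3 + 8/3) - 10)*(-29) = (16/3 - 10)*(-29) = -14/3*(-29) = 406/3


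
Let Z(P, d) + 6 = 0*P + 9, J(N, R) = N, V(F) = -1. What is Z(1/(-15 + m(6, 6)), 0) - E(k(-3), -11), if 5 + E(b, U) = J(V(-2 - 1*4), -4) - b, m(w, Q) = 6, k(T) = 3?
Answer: 12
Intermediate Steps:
Z(P, d) = 3 (Z(P, d) = -6 + (0*P + 9) = -6 + (0 + 9) = -6 + 9 = 3)
E(b, U) = -6 - b (E(b, U) = -5 + (-1 - b) = -6 - b)
Z(1/(-15 + m(6, 6)), 0) - E(k(-3), -11) = 3 - (-6 - 1*3) = 3 - (-6 - 3) = 3 - 1*(-9) = 3 + 9 = 12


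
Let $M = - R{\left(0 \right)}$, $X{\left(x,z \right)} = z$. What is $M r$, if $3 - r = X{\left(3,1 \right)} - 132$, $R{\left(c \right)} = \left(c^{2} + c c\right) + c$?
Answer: $0$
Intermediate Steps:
$R{\left(c \right)} = c + 2 c^{2}$ ($R{\left(c \right)} = \left(c^{2} + c^{2}\right) + c = 2 c^{2} + c = c + 2 c^{2}$)
$r = 134$ ($r = 3 - \left(1 - 132\right) = 3 - -131 = 3 + 131 = 134$)
$M = 0$ ($M = - 0 \left(1 + 2 \cdot 0\right) = - 0 \left(1 + 0\right) = - 0 \cdot 1 = \left(-1\right) 0 = 0$)
$M r = 0 \cdot 134 = 0$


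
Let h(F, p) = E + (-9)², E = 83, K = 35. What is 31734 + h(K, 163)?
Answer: 31898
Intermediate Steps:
h(F, p) = 164 (h(F, p) = 83 + (-9)² = 83 + 81 = 164)
31734 + h(K, 163) = 31734 + 164 = 31898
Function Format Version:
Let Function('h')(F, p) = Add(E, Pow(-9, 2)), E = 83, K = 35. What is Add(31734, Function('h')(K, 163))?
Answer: 31898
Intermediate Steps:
Function('h')(F, p) = 164 (Function('h')(F, p) = Add(83, Pow(-9, 2)) = Add(83, 81) = 164)
Add(31734, Function('h')(K, 163)) = Add(31734, 164) = 31898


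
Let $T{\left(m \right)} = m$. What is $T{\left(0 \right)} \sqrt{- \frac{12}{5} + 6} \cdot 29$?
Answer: $0$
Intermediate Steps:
$T{\left(0 \right)} \sqrt{- \frac{12}{5} + 6} \cdot 29 = 0 \sqrt{- \frac{12}{5} + 6} \cdot 29 = 0 \sqrt{\frac{18}{5}} \cdot 29 = 0 \frac{3 \sqrt{10}}{5} \cdot 29 = 0 \cdot 29 = 0$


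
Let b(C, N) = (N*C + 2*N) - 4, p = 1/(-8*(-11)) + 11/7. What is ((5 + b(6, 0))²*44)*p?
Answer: 975/14 ≈ 69.643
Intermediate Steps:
p = 975/616 (p = -⅛*(-1/11) + 11*(⅐) = 1/88 + 11/7 = 975/616 ≈ 1.5828)
b(C, N) = -4 + 2*N + C*N (b(C, N) = (C*N + 2*N) - 4 = (2*N + C*N) - 4 = -4 + 2*N + C*N)
((5 + b(6, 0))²*44)*p = ((5 + (-4 + 2*0 + 6*0))²*44)*(975/616) = ((5 + (-4 + 0 + 0))²*44)*(975/616) = ((5 - 4)²*44)*(975/616) = (1²*44)*(975/616) = (1*44)*(975/616) = 44*(975/616) = 975/14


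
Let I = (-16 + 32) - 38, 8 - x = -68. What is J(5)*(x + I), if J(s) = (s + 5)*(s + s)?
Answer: 5400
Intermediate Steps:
x = 76 (x = 8 - 1*(-68) = 8 + 68 = 76)
J(s) = 2*s*(5 + s) (J(s) = (5 + s)*(2*s) = 2*s*(5 + s))
I = -22 (I = 16 - 38 = -22)
J(5)*(x + I) = (2*5*(5 + 5))*(76 - 22) = (2*5*10)*54 = 100*54 = 5400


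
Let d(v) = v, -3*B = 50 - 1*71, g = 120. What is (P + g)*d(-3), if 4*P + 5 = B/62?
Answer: -88371/248 ≈ -356.33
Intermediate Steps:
B = 7 (B = -(50 - 1*71)/3 = -(50 - 71)/3 = -⅓*(-21) = 7)
P = -303/248 (P = -5/4 + (7/62)/4 = -5/4 + (7*(1/62))/4 = -5/4 + (¼)*(7/62) = -5/4 + 7/248 = -303/248 ≈ -1.2218)
(P + g)*d(-3) = (-303/248 + 120)*(-3) = (29457/248)*(-3) = -88371/248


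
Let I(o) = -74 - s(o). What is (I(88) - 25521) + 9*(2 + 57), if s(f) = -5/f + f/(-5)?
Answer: -11020391/440 ≈ -25046.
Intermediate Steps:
s(f) = -5/f - f/5 (s(f) = -5/f + f*(-⅕) = -5/f - f/5)
I(o) = -74 + 5/o + o/5 (I(o) = -74 - (-5/o - o/5) = -74 + (5/o + o/5) = -74 + 5/o + o/5)
(I(88) - 25521) + 9*(2 + 57) = ((-74 + 5/88 + (⅕)*88) - 25521) + 9*(2 + 57) = ((-74 + 5*(1/88) + 88/5) - 25521) + 9*59 = ((-74 + 5/88 + 88/5) - 25521) + 531 = (-24791/440 - 25521) + 531 = -11254031/440 + 531 = -11020391/440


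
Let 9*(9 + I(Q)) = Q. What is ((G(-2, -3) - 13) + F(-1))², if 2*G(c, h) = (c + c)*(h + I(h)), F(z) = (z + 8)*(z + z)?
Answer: 49/9 ≈ 5.4444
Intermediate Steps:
I(Q) = -9 + Q/9
F(z) = 2*z*(8 + z) (F(z) = (8 + z)*(2*z) = 2*z*(8 + z))
G(c, h) = c*(-9 + 10*h/9) (G(c, h) = ((c + c)*(h + (-9 + h/9)))/2 = ((2*c)*(-9 + 10*h/9))/2 = (2*c*(-9 + 10*h/9))/2 = c*(-9 + 10*h/9))
((G(-2, -3) - 13) + F(-1))² = (((⅑)*(-2)*(-81 + 10*(-3)) - 13) + 2*(-1)*(8 - 1))² = (((⅑)*(-2)*(-81 - 30) - 13) + 2*(-1)*7)² = (((⅑)*(-2)*(-111) - 13) - 14)² = ((74/3 - 13) - 14)² = (35/3 - 14)² = (-7/3)² = 49/9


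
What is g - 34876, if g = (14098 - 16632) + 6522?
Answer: -30888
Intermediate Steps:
g = 3988 (g = -2534 + 6522 = 3988)
g - 34876 = 3988 - 34876 = -30888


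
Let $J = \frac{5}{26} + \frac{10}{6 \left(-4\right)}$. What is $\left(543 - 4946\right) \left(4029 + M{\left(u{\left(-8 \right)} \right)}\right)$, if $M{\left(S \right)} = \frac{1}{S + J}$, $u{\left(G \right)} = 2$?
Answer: $- \frac{4914580167}{277} \approx -1.7742 \cdot 10^{7}$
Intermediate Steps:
$J = - \frac{35}{156}$ ($J = 5 \cdot \frac{1}{26} + \frac{10}{-24} = \frac{5}{26} + 10 \left(- \frac{1}{24}\right) = \frac{5}{26} - \frac{5}{12} = - \frac{35}{156} \approx -0.22436$)
$M{\left(S \right)} = \frac{1}{- \frac{35}{156} + S}$ ($M{\left(S \right)} = \frac{1}{S - \frac{35}{156}} = \frac{1}{- \frac{35}{156} + S}$)
$\left(543 - 4946\right) \left(4029 + M{\left(u{\left(-8 \right)} \right)}\right) = \left(543 - 4946\right) \left(4029 + \frac{156}{-35 + 156 \cdot 2}\right) = - 4403 \left(4029 + \frac{156}{-35 + 312}\right) = - 4403 \left(4029 + \frac{156}{277}\right) = \left(-4403\right) \frac{1116189}{277} = - \frac{4914580167}{277}$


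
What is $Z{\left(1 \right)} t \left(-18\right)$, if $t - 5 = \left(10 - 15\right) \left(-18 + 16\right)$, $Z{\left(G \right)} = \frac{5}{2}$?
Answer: $-675$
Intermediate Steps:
$Z{\left(G \right)} = \frac{5}{2}$ ($Z{\left(G \right)} = 5 \cdot \frac{1}{2} = \frac{5}{2}$)
$t = 15$ ($t = 5 + \left(10 - 15\right) \left(-18 + 16\right) = 5 - -10 = 5 + 10 = 15$)
$Z{\left(1 \right)} t \left(-18\right) = \frac{5}{2} \cdot 15 \left(-18\right) = \frac{75}{2} \left(-18\right) = -675$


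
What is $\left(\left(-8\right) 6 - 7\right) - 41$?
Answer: $-96$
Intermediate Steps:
$\left(\left(-8\right) 6 - 7\right) - 41 = \left(-48 - 7\right) - 41 = -55 - 41 = -96$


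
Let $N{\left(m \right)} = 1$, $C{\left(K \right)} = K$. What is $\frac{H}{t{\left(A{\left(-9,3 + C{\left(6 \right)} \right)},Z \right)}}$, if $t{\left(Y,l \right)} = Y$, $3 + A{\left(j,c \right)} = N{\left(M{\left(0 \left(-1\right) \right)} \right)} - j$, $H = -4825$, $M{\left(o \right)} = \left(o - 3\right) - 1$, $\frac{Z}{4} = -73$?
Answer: $- \frac{4825}{7} \approx -689.29$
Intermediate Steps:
$Z = -292$ ($Z = 4 \left(-73\right) = -292$)
$M{\left(o \right)} = -4 + o$ ($M{\left(o \right)} = \left(-3 + o\right) - 1 = -4 + o$)
$A{\left(j,c \right)} = -2 - j$ ($A{\left(j,c \right)} = -3 - \left(-1 + j\right) = -2 - j$)
$\frac{H}{t{\left(A{\left(-9,3 + C{\left(6 \right)} \right)},Z \right)}} = - \frac{4825}{-2 - -9} = - \frac{4825}{-2 + 9} = - \frac{4825}{7}$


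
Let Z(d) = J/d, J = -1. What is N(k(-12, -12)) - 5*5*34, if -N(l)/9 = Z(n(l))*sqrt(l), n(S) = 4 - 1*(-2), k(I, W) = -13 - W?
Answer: -850 + 3*I/2 ≈ -850.0 + 1.5*I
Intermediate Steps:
n(S) = 6 (n(S) = 4 + 2 = 6)
Z(d) = -1/d
N(l) = 3*sqrt(l)/2 (N(l) = -9*(-1/6)*sqrt(l) = -9*(-1*1/6)*sqrt(l) = -(-3)*sqrt(l)/2 = 3*sqrt(l)/2)
N(k(-12, -12)) - 5*5*34 = 3*sqrt(-13 - 1*(-12))/2 - 5*5*34 = 3*sqrt(-13 + 12)/2 - 25*34 = 3*sqrt(-1)/2 - 850 = 3*I/2 - 850 = -850 + 3*I/2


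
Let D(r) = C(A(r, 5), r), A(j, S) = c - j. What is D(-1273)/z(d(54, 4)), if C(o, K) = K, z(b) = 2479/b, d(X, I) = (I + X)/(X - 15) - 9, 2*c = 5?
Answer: 5567/1443 ≈ 3.8579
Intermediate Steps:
c = 5/2 (c = (1/2)*5 = 5/2 ≈ 2.5000)
d(X, I) = -9 + (I + X)/(-15 + X) (d(X, I) = (I + X)/(-15 + X) - 9 = -9 + (I + X)/(-15 + X))
A(j, S) = 5/2 - j
D(r) = r
D(-1273)/z(d(54, 4)) = -1273*(135 + 4 - 8*54)/(2479*(-15 + 54)) = -1273/(2479/(((135 + 4 - 432)/39))) = -1273/(2479/(((1/39)*(-293)))) = -1273/(2479/(-293/39)) = -1273/(2479*(-39/293)) = -1273/(-96681/293) = -1273*(-293/96681) = 5567/1443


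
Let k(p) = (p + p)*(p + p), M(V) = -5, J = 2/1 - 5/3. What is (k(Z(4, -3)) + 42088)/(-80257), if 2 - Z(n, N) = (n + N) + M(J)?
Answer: -42232/80257 ≈ -0.52621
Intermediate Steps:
J = ⅓ (J = 2*1 - 5*⅓ = 2 - 5/3 = ⅓ ≈ 0.33333)
Z(n, N) = 7 - N - n (Z(n, N) = 2 - ((n + N) - 5) = 2 - ((N + n) - 5) = 2 - (-5 + N + n) = 2 + (5 - N - n) = 7 - N - n)
k(p) = 4*p² (k(p) = (2*p)*(2*p) = 4*p²)
(k(Z(4, -3)) + 42088)/(-80257) = (4*(7 - 1*(-3) - 1*4)² + 42088)/(-80257) = (4*(7 + 3 - 4)² + 42088)*(-1/80257) = (4*6² + 42088)*(-1/80257) = (4*36 + 42088)*(-1/80257) = (144 + 42088)*(-1/80257) = 42232*(-1/80257) = -42232/80257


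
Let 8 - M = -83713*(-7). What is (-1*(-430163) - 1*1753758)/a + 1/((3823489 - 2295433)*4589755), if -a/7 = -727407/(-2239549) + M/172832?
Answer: -513299187246303547553692483357/8322232896187577186450040 ≈ -61678.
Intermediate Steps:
M = -585983 (M = 8 - (-83713)*(-7) = 8 - 1*585991 = 8 - 585991 = -585983)
a = 8306329045301/387065732768 (a = -7*(-727407/(-2239549) - 585983/172832) = -7*(-727407*(-1/2239549) - 585983*1/172832) = -7*(727407/2239549 - 585983/172832) = -7*(-1186618435043/387065732768) = 8306329045301/387065732768 ≈ 21.460)
(-1*(-430163) - 1*1753758)/a + 1/((3823489 - 2295433)*4589755) = (-1*(-430163) - 1*1753758)/(8306329045301/387065732768) + 1/((3823489 - 2295433)*4589755) = (430163 - 1753758)*(387065732768/8306329045301) + (1/4589755)/1528056 = -1323595*387065732768/8306329045301 + (1/1528056)*(1/4589755) = -73188324080437280/1186618435043 + 1/7013402666280 = -513299187246303547553692483357/8322232896187577186450040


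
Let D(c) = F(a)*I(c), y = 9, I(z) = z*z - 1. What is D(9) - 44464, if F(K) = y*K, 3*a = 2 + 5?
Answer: -42784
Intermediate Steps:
I(z) = -1 + z² (I(z) = z² - 1 = -1 + z²)
a = 7/3 (a = (2 + 5)/3 = (⅓)*7 = 7/3 ≈ 2.3333)
F(K) = 9*K
D(c) = -21 + 21*c² (D(c) = (9*(7/3))*(-1 + c²) = 21*(-1 + c²) = -21 + 21*c²)
D(9) - 44464 = (-21 + 21*9²) - 44464 = (-21 + 21*81) - 44464 = (-21 + 1701) - 44464 = 1680 - 44464 = -42784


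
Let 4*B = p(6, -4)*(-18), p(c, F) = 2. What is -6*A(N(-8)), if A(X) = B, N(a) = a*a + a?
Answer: 54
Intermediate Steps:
N(a) = a + a² (N(a) = a² + a = a + a²)
B = -9 (B = (2*(-18))/4 = (¼)*(-36) = -9)
A(X) = -9
-6*A(N(-8)) = -6*(-9) = 54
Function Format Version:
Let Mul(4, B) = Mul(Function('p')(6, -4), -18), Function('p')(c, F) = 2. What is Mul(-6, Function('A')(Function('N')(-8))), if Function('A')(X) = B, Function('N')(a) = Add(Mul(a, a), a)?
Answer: 54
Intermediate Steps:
Function('N')(a) = Add(a, Pow(a, 2)) (Function('N')(a) = Add(Pow(a, 2), a) = Add(a, Pow(a, 2)))
B = -9 (B = Mul(Rational(1, 4), Mul(2, -18)) = Mul(Rational(1, 4), -36) = -9)
Function('A')(X) = -9
Mul(-6, Function('A')(Function('N')(-8))) = Mul(-6, -9) = 54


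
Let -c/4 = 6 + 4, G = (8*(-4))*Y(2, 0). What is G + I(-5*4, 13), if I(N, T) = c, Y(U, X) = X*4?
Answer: -40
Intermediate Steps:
Y(U, X) = 4*X
G = 0 (G = (8*(-4))*(4*0) = -32*0 = 0)
c = -40 (c = -4*(6 + 4) = -4*10 = -40)
I(N, T) = -40
G + I(-5*4, 13) = 0 - 40 = -40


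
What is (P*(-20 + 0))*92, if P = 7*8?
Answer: -103040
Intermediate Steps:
P = 56
(P*(-20 + 0))*92 = (56*(-20 + 0))*92 = (56*(-20))*92 = -1120*92 = -103040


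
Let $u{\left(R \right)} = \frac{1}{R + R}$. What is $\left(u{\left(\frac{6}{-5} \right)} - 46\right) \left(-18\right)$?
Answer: $\frac{1671}{2} \approx 835.5$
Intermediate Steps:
$u{\left(R \right)} = \frac{1}{2 R}$
$\left(u{\left(\frac{6}{-5} \right)} - 46\right) \left(-18\right) = \left(\frac{1}{2 \frac{6}{-5}} - 46\right) \left(-18\right) = \left(\frac{1}{2 \cdot 6 \left(- \frac{1}{5}\right)} - 46\right) \left(-18\right) = \left(\frac{1}{2 \left(- \frac{6}{5}\right)} - 46\right) \left(-18\right) = \left(\frac{1}{2} \left(- \frac{5}{6}\right) - 46\right) \left(-18\right) = \left(- \frac{5}{12} - 46\right) \left(-18\right) = \left(- \frac{557}{12}\right) \left(-18\right) = \frac{1671}{2}$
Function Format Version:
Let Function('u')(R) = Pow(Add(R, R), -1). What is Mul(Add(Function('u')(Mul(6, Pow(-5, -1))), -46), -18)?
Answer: Rational(1671, 2) ≈ 835.50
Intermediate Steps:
Function('u')(R) = Mul(Rational(1, 2), Pow(R, -1)) (Function('u')(R) = Pow(Mul(2, R), -1) = Mul(Rational(1, 2), Pow(R, -1)))
Mul(Add(Function('u')(Mul(6, Pow(-5, -1))), -46), -18) = Mul(Add(Mul(Rational(1, 2), Pow(Mul(6, Pow(-5, -1)), -1)), -46), -18) = Mul(Add(Mul(Rational(1, 2), Pow(Mul(6, Rational(-1, 5)), -1)), -46), -18) = Mul(Add(Mul(Rational(1, 2), Pow(Rational(-6, 5), -1)), -46), -18) = Mul(Add(Mul(Rational(1, 2), Rational(-5, 6)), -46), -18) = Mul(Add(Rational(-5, 12), -46), -18) = Mul(Rational(-557, 12), -18) = Rational(1671, 2)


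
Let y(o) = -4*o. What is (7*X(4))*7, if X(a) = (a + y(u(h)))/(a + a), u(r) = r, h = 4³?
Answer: -3087/2 ≈ -1543.5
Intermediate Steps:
h = 64
X(a) = (-256 + a)/(2*a) (X(a) = (a - 4*64)/(a + a) = (a - 256)/((2*a)) = (-256 + a)*(1/(2*a)) = (-256 + a)/(2*a))
(7*X(4))*7 = (7*((½)*(-256 + 4)/4))*7 = (7*((½)*(¼)*(-252)))*7 = (7*(-63/2))*7 = -441/2*7 = -3087/2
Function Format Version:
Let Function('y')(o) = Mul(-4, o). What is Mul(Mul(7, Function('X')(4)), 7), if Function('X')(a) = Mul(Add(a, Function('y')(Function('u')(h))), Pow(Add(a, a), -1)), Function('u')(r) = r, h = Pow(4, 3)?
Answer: Rational(-3087, 2) ≈ -1543.5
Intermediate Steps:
h = 64
Function('X')(a) = Mul(Rational(1, 2), Pow(a, -1), Add(-256, a)) (Function('X')(a) = Mul(Add(a, Mul(-4, 64)), Pow(Add(a, a), -1)) = Mul(Add(a, -256), Pow(Mul(2, a), -1)) = Mul(Add(-256, a), Mul(Rational(1, 2), Pow(a, -1))) = Mul(Rational(1, 2), Pow(a, -1), Add(-256, a)))
Mul(Mul(7, Function('X')(4)), 7) = Mul(Mul(7, Mul(Rational(1, 2), Pow(4, -1), Add(-256, 4))), 7) = Mul(Mul(7, Mul(Rational(1, 2), Rational(1, 4), -252)), 7) = Mul(Mul(7, Rational(-63, 2)), 7) = Mul(Rational(-441, 2), 7) = Rational(-3087, 2)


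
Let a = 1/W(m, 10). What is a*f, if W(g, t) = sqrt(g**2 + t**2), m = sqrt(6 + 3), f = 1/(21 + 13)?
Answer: sqrt(109)/3706 ≈ 0.0028171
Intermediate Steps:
f = 1/34 ≈ 0.029412
m = 3 (m = sqrt(9) = 3)
a = sqrt(109)/109 (a = 1/(sqrt(3**2 + 10**2)) = 1/(sqrt(9 + 100)) = 1/(sqrt(109)) = sqrt(109)/109 ≈ 0.095783)
a*f = (sqrt(109)/109)*(1/34) = sqrt(109)/3706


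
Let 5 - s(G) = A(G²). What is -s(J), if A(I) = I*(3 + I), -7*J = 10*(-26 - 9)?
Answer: 6257495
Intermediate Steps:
J = 50 (J = -10*(-26 - 9)/7 = -10*(-35)/7 = -⅐*(-350) = 50)
s(G) = 5 - G²*(3 + G²)
-s(J) = -(5 - 1*50⁴ - 3*50²) = -(5 - 1*6250000 - 3*2500) = -(5 - 6250000 - 7500) = -1*(-6257495) = 6257495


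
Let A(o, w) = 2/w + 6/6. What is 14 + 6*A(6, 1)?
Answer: 32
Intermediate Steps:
A(o, w) = 1 + 2/w (A(o, w) = 2/w + 6*(⅙) = 2/w + 1 = 1 + 2/w)
14 + 6*A(6, 1) = 14 + 6*((2 + 1)/1) = 14 + 6*(1*3) = 14 + 6*3 = 14 + 18 = 32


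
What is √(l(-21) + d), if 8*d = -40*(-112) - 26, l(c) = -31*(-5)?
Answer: √2847/2 ≈ 26.679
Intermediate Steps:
l(c) = 155
d = 2227/4 (d = (-40*(-112) - 26)/8 = (4480 - 26)/8 = (⅛)*4454 = 2227/4 ≈ 556.75)
√(l(-21) + d) = √(155 + 2227/4) = √(2847/4) = √2847/2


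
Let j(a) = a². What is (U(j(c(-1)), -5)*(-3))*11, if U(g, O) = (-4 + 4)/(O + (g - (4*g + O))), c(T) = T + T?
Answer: 0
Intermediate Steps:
c(T) = 2*T
U(g, O) = 0 (U(g, O) = 0/(O + (g - (O + 4*g))) = 0/(O + (g + (-O - 4*g))) = 0/(O + (-O - 3*g)) = 0/((-3*g)) = 0*(-1/(3*g)) = 0)
(U(j(c(-1)), -5)*(-3))*11 = (0*(-3))*11 = 0*11 = 0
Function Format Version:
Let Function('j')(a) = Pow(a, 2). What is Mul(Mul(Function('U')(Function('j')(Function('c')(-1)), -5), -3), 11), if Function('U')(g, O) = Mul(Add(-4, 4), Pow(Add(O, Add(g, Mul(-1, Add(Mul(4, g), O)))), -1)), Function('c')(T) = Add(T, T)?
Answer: 0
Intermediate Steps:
Function('c')(T) = Mul(2, T)
Function('U')(g, O) = 0 (Function('U')(g, O) = Mul(0, Pow(Add(O, Add(g, Mul(-1, Add(O, Mul(4, g))))), -1)) = Mul(0, Pow(Add(O, Add(g, Add(Mul(-1, O), Mul(-4, g)))), -1)) = Mul(0, Pow(Add(O, Add(Mul(-1, O), Mul(-3, g))), -1)) = Mul(0, Pow(Mul(-3, g), -1)) = Mul(0, Mul(Rational(-1, 3), Pow(g, -1))) = 0)
Mul(Mul(Function('U')(Function('j')(Function('c')(-1)), -5), -3), 11) = Mul(Mul(0, -3), 11) = Mul(0, 11) = 0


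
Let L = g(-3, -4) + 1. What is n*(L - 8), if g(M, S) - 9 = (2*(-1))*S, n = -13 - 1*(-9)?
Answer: -40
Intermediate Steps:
n = -4 (n = -13 + 9 = -4)
g(M, S) = 9 - 2*S (g(M, S) = 9 + (2*(-1))*S = 9 - 2*S)
L = 18 (L = (9 - 2*(-4)) + 1 = (9 + 8) + 1 = 17 + 1 = 18)
n*(L - 8) = -4*(18 - 8) = -4*10 = -40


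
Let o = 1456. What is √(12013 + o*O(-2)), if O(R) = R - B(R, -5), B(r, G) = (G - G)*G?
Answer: √9101 ≈ 95.399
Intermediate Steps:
B(r, G) = 0 (B(r, G) = 0*G = 0)
O(R) = R (O(R) = R - 1*0 = R + 0 = R)
√(12013 + o*O(-2)) = √(12013 + 1456*(-2)) = √(12013 - 2912) = √9101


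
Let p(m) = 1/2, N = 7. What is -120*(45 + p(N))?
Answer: -5460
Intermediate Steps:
p(m) = ½
-120*(45 + p(N)) = -120*(45 + ½) = -120*91/2 = -5460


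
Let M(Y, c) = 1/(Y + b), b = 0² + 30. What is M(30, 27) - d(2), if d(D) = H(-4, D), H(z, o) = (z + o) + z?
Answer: 361/60 ≈ 6.0167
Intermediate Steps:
H(z, o) = o + 2*z (H(z, o) = (o + z) + z = o + 2*z)
b = 30 (b = 0 + 30 = 30)
M(Y, c) = 1/(30 + Y) (M(Y, c) = 1/(Y + 30) = 1/(30 + Y))
d(D) = -8 + D (d(D) = D + 2*(-4) = D - 8 = -8 + D)
M(30, 27) - d(2) = 1/(30 + 30) - (-8 + 2) = 1/60 - 1*(-6) = 1/60 + 6 = 361/60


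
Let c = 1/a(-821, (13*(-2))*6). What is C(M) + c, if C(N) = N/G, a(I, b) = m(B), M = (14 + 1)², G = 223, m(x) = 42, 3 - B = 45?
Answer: 9673/9366 ≈ 1.0328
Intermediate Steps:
B = -42 (B = 3 - 1*45 = 3 - 45 = -42)
M = 225 (M = 15² = 225)
a(I, b) = 42
C(N) = N/223
c = 1/42 ≈ 0.023810
C(M) + c = (1/223)*225 + 1/42 = 225/223 + 1/42 = 9673/9366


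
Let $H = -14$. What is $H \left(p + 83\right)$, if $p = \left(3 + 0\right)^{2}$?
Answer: $-1288$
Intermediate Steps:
$p = 9$ ($p = 3^{2} = 9$)
$H \left(p + 83\right) = - 14 \left(9 + 83\right) = \left(-14\right) 92 = -1288$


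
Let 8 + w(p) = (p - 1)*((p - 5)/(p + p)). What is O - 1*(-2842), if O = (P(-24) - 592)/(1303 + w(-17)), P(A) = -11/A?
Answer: 1487852587/523608 ≈ 2841.5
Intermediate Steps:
w(p) = -8 + (-1 + p)*(-5 + p)/(2*p) (w(p) = -8 + (p - 1)*((p - 5)/(p + p)) = -8 + (-1 + p)*((-5 + p)/((2*p))) = -8 + (-1 + p)*((-5 + p)*(1/(2*p))) = -8 + (-1 + p)*((-5 + p)/(2*p)) = -8 + (-1 + p)*(-5 + p)/(2*p))
O = -241349/523608 (O = (-11/(-24) - 592)/(1303 + (½)*(5 - 17*(-22 - 17))/(-17)) = (-11*(-1/24) - 592)/(1303 + (½)*(-1/17)*(5 - 17*(-39))) = (11/24 - 592)/(1303 + (½)*(-1/17)*(5 + 663)) = -14197/(24*(1303 + (½)*(-1/17)*668)) = -14197/(24*(1303 - 334/17)) = -14197/(24*21817/17) = -14197/24*17/21817 = -241349/523608 ≈ -0.46093)
O - 1*(-2842) = -241349/523608 - 1*(-2842) = -241349/523608 + 2842 = 1487852587/523608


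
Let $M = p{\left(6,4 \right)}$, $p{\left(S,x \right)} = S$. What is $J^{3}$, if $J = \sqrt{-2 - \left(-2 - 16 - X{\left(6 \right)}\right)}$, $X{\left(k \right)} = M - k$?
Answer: $64$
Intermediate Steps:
$M = 6$
$X{\left(k \right)} = 6 - k$
$J = 4$ ($J = \sqrt{-2 + \left(\left(6 - 6\right) - \left(-2 - 16\right)\right)} = \sqrt{-2 + \left(0 - -18\right)} = \sqrt{-2 + \left(0 + 18\right)} = \sqrt{-2 + 18} = \sqrt{16} = 4$)
$J^{3} = 4^{3} = 64$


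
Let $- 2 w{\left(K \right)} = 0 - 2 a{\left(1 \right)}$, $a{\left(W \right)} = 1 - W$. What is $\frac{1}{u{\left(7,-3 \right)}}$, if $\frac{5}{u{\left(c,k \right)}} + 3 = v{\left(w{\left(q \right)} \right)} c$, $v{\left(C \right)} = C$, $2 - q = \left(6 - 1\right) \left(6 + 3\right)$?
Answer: $- \frac{3}{5} \approx -0.6$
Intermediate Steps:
$q = -43$ ($q = 2 - \left(6 - 1\right) \left(6 + 3\right) = 2 - 5 \cdot 9 = 2 - 45 = -43$)
$w{\left(K \right)} = 0$ ($w{\left(K \right)} = - \frac{0 - 2 \left(1 - 1\right)}{2} = - \frac{0 - 0}{2} = - \frac{0 + 0}{2} = \left(- \frac{1}{2}\right) 0 = 0$)
$u{\left(c,k \right)} = - \frac{5}{3}$ ($u{\left(c,k \right)} = \frac{5}{-3 + 0 c} = \frac{5}{-3 + 0} = \frac{5}{-3} = 5 \left(- \frac{1}{3}\right) = - \frac{5}{3}$)
$\frac{1}{u{\left(7,-3 \right)}} = \frac{1}{- \frac{5}{3}} = - \frac{3}{5}$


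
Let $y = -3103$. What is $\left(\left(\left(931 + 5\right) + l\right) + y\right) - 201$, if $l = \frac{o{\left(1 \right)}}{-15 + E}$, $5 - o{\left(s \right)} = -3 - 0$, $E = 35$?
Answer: $- \frac{11838}{5} \approx -2367.6$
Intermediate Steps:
$o{\left(s \right)} = 8$ ($o{\left(s \right)} = 5 - \left(-3 - 0\right) = 5 - \left(-3 + 0\right) = 5 - -3 = 5 + 3 = 8$)
$l = \frac{2}{5}$ ($l = \frac{8}{-15 + 35} = \frac{8}{20} = 8 \cdot \frac{1}{20} = \frac{2}{5} \approx 0.4$)
$\left(\left(\left(931 + 5\right) + l\right) + y\right) - 201 = \left(\left(\left(931 + 5\right) + \frac{2}{5}\right) - 3103\right) - 201 = \left(\left(936 + \frac{2}{5}\right) - 3103\right) - 201 = \left(\frac{4682}{5} - 3103\right) - 201 = - \frac{10833}{5} - 201 = - \frac{11838}{5}$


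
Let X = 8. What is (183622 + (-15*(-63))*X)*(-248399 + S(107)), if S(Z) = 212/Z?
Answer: -5081327154542/107 ≈ -4.7489e+10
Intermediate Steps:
(183622 + (-15*(-63))*X)*(-248399 + S(107)) = (183622 - 15*(-63)*8)*(-248399 + 212/107) = (183622 + 945*8)*(-248399 + 212*(1/107)) = (183622 + 7560)*(-248399 + 212/107) = 191182*(-26578481/107) = -5081327154542/107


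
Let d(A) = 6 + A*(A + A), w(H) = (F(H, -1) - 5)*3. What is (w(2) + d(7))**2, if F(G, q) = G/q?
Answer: 6889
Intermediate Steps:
w(H) = -15 - 3*H (w(H) = (H/(-1) - 5)*3 = (H*(-1) - 5)*3 = (-H - 5)*3 = (-5 - H)*3 = -15 - 3*H)
d(A) = 6 + 2*A**2 (d(A) = 6 + A*(2*A) = 6 + 2*A**2)
(w(2) + d(7))**2 = ((-15 - 3*2) + (6 + 2*7**2))**2 = ((-15 - 6) + (6 + 2*49))**2 = (-21 + (6 + 98))**2 = (-21 + 104)**2 = 83**2 = 6889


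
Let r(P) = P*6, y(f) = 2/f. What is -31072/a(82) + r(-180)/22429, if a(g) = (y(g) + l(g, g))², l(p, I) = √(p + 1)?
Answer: -40868774568129048/109152906826909 + 1070756656*√83/4866597121 ≈ -372.41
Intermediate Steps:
l(p, I) = √(1 + p)
a(g) = (√(1 + g) + 2/g)² (a(g) = (2/g + √(1 + g))² = (√(1 + g) + 2/g)²)
r(P) = 6*P
-31072/a(82) + r(-180)/22429 = -31072*6724/(2 + 82*√(1 + 82))² + (6*(-180))/22429 = -31072*6724/(2 + 82*√83)² - 1080*1/22429 = -208928128/(2 + 82*√83)² - 1080/22429 = -1080/22429 - 208928128/(2 + 82*√83)²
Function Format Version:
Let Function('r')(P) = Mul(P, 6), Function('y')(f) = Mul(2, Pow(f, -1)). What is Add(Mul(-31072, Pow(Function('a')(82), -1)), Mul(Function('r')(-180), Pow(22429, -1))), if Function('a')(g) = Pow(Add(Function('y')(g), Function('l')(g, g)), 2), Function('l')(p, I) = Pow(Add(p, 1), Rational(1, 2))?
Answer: Add(Rational(-40868774568129048, 109152906826909), Mul(Rational(1070756656, 4866597121), Pow(83, Rational(1, 2)))) ≈ -372.41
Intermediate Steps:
Function('l')(p, I) = Pow(Add(1, p), Rational(1, 2))
Function('a')(g) = Pow(Add(Pow(Add(1, g), Rational(1, 2)), Mul(2, Pow(g, -1))), 2) (Function('a')(g) = Pow(Add(Mul(2, Pow(g, -1)), Pow(Add(1, g), Rational(1, 2))), 2) = Pow(Add(Pow(Add(1, g), Rational(1, 2)), Mul(2, Pow(g, -1))), 2))
Function('r')(P) = Mul(6, P)
Add(Mul(-31072, Pow(Function('a')(82), -1)), Mul(Function('r')(-180), Pow(22429, -1))) = Add(Mul(-31072, Pow(Mul(Pow(82, -2), Pow(Add(2, Mul(82, Pow(Add(1, 82), Rational(1, 2)))), 2)), -1)), Mul(Mul(6, -180), Pow(22429, -1))) = Add(Mul(-31072, Pow(Mul(Rational(1, 6724), Pow(Add(2, Mul(82, Pow(83, Rational(1, 2)))), 2)), -1)), Mul(-1080, Rational(1, 22429))) = Add(Mul(-31072, Mul(6724, Pow(Add(2, Mul(82, Pow(83, Rational(1, 2)))), -2))), Rational(-1080, 22429)) = Add(Mul(-208928128, Pow(Add(2, Mul(82, Pow(83, Rational(1, 2)))), -2)), Rational(-1080, 22429)) = Add(Rational(-1080, 22429), Mul(-208928128, Pow(Add(2, Mul(82, Pow(83, Rational(1, 2)))), -2)))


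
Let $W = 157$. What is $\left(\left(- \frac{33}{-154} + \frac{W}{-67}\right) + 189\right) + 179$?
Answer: $\frac{343187}{938} \approx 365.87$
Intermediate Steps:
$\left(\left(- \frac{33}{-154} + \frac{W}{-67}\right) + 189\right) + 179 = \left(\left(- \frac{33}{-154} + \frac{157}{-67}\right) + 189\right) + 179 = \left(\left(\left(-33\right) \left(- \frac{1}{154}\right) + 157 \left(- \frac{1}{67}\right)\right) + 189\right) + 179 = \left(\left(\frac{3}{14} - \frac{157}{67}\right) + 189\right) + 179 = \left(- \frac{1997}{938} + 189\right) + 179 = \frac{175285}{938} + 179 = \frac{343187}{938}$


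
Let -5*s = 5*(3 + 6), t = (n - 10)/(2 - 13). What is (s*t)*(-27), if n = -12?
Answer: 486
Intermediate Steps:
t = 2 (t = (-12 - 10)/(2 - 13) = -22/(-11) = -22*(-1/11) = 2)
s = -9 (s = -(3 + 6) = -9 ≈ -9.0000)
(s*t)*(-27) = -9*2*(-27) = -18*(-27) = 486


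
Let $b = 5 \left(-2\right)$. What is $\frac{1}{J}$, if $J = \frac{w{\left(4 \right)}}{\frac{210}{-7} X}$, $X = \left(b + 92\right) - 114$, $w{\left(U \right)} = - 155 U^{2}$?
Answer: $- \frac{12}{31} \approx -0.3871$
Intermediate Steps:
$b = -10$
$X = -32$ ($X = \left(-10 + 92\right) - 114 = 82 - 114 = -32$)
$J = - \frac{31}{12}$ ($J = \frac{\left(-155\right) 4^{2}}{\frac{210}{-7} \left(-32\right)} = \frac{\left(-155\right) 16}{210 \left(- \frac{1}{7}\right) \left(-32\right)} = - \frac{2480}{\left(-30\right) \left(-32\right)} = - \frac{2480}{960} = \left(-2480\right) \frac{1}{960} = - \frac{31}{12} \approx -2.5833$)
$\frac{1}{J} = \frac{1}{- \frac{31}{12}} = - \frac{12}{31}$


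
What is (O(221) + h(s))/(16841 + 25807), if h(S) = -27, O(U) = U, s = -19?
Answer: 97/21324 ≈ 0.0045489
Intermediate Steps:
(O(221) + h(s))/(16841 + 25807) = (221 - 27)/(16841 + 25807) = 194/42648 = 194*(1/42648) = 97/21324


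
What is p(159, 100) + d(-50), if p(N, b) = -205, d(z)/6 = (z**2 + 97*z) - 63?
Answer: -14683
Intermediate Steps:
d(z) = -378 + 6*z**2 + 582*z (d(z) = 6*((z**2 + 97*z) - 63) = 6*(-63 + z**2 + 97*z) = -378 + 6*z**2 + 582*z)
p(159, 100) + d(-50) = -205 + (-378 + 6*(-50)**2 + 582*(-50)) = -205 + (-378 + 6*2500 - 29100) = -205 + (-378 + 15000 - 29100) = -205 - 14478 = -14683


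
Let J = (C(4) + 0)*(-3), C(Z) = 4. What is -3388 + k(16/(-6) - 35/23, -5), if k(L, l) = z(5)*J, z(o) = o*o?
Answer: -3688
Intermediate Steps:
z(o) = o²
J = -12 (J = (4 + 0)*(-3) = 4*(-3) = -12)
k(L, l) = -300 (k(L, l) = 5²*(-12) = 25*(-12) = -300)
-3388 + k(16/(-6) - 35/23, -5) = -3388 - 300 = -3688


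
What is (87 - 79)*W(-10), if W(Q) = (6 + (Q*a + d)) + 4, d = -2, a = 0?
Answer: 64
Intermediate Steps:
W(Q) = 8 (W(Q) = (6 + (Q*0 - 2)) + 4 = (6 + (0 - 2)) + 4 = (6 - 2) + 4 = 4 + 4 = 8)
(87 - 79)*W(-10) = (87 - 79)*8 = 8*8 = 64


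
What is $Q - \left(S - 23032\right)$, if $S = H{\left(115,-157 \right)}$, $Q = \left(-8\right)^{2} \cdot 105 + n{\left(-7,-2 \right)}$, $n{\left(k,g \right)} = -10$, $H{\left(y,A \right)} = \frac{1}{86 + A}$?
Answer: $\frac{2111683}{71} \approx 29742.0$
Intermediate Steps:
$Q = 6710$ ($Q = \left(-8\right)^{2} \cdot 105 - 10 = 64 \cdot 105 - 10 = 6720 - 10 = 6710$)
$S = - \frac{1}{71}$ ($S = \frac{1}{86 - 157} = \frac{1}{-71} = - \frac{1}{71} \approx -0.014085$)
$Q - \left(S - 23032\right) = 6710 - \left(- \frac{1}{71} - 23032\right) = 6710 - - \frac{1635273}{71} = 6710 + \frac{1635273}{71} = \frac{2111683}{71}$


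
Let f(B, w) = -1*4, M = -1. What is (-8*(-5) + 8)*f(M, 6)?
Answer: -192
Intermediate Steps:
f(B, w) = -4
(-8*(-5) + 8)*f(M, 6) = (-8*(-5) + 8)*(-4) = (40 + 8)*(-4) = 48*(-4) = -192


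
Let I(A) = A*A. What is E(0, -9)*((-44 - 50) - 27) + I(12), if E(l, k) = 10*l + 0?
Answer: 144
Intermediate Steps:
E(l, k) = 10*l
I(A) = A²
E(0, -9)*((-44 - 50) - 27) + I(12) = (10*0)*((-44 - 50) - 27) + 12² = 0*(-94 - 27) + 144 = 0*(-121) + 144 = 0 + 144 = 144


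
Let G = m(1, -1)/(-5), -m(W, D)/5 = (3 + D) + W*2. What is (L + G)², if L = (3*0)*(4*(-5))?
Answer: 16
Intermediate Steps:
m(W, D) = -15 - 10*W - 5*D (m(W, D) = -5*((3 + D) + W*2) = -5*((3 + D) + 2*W) = -5*(3 + D + 2*W) = -15 - 10*W - 5*D)
G = 4 (G = (-15 - 10*1 - 5*(-1))/(-5) = (-15 - 10 + 5)*(-⅕) = -20*(-⅕) = 4)
L = 0 (L = 0*(-20) = 0)
(L + G)² = (0 + 4)² = 4² = 16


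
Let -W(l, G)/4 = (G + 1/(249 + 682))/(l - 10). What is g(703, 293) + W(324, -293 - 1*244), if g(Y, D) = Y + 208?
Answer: 134158029/146167 ≈ 917.84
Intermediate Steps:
g(Y, D) = 208 + Y
W(l, G) = -4*(1/931 + G)/(-10 + l) (W(l, G) = -4*(G + 1/(249 + 682))/(l - 10) = -4*(G + 1/931)/(-10 + l) = -4*(1/931 + G)/(-10 + l))
g(703, 293) + W(324, -293 - 1*244) = (208 + 703) + 4*(-1 - 931*(-293 - 1*244))/(931*(-10 + 324)) = 911 + (4/931)*(-1 - 931*(-293 - 244))/314 = 911 + (4/931)*(1/314)*(-1 - 931*(-537)) = 911 + (4/931)*(1/314)*(-1 + 499947) = 911 + (4/931)*(1/314)*499946 = 911 + 999892/146167 = 134158029/146167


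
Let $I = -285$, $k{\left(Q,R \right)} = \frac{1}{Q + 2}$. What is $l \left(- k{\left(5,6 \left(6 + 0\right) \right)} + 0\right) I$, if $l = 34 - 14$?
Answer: $\frac{5700}{7} \approx 814.29$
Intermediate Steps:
$l = 20$ ($l = 34 - 14 = 20$)
$k{\left(Q,R \right)} = \frac{1}{2 + Q}$
$l \left(- k{\left(5,6 \left(6 + 0\right) \right)} + 0\right) I = 20 \left(- \frac{1}{2 + 5} + 0\right) \left(-285\right) = 20 \left(- \frac{1}{7} + 0\right) \left(-285\right) = 20 \left(- \frac{1}{7}\right) \left(-285\right) = \left(- \frac{20}{7}\right) \left(-285\right) = \frac{5700}{7}$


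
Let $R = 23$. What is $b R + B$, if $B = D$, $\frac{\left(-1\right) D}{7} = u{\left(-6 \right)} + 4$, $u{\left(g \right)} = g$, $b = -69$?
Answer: $-1573$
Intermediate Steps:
$D = 14$ ($D = - 7 \left(-6 + 4\right) = \left(-7\right) \left(-2\right) = 14$)
$B = 14$
$b R + B = \left(-69\right) 23 + 14 = -1587 + 14 = -1573$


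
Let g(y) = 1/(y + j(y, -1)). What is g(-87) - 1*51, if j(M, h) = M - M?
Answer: -4438/87 ≈ -51.011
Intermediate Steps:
j(M, h) = 0
g(y) = 1/y (g(y) = 1/(y + 0) = 1/y)
g(-87) - 1*51 = 1/(-87) - 1*51 = -1/87 - 51 = -4438/87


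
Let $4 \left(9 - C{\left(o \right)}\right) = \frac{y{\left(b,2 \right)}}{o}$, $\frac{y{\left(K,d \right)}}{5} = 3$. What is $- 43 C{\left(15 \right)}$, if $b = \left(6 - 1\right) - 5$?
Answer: $- \frac{1505}{4} \approx -376.25$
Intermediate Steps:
$b = 0$ ($b = 5 - 5 = 0$)
$y{\left(K,d \right)} = 15$ ($y{\left(K,d \right)} = 5 \cdot 3 = 15$)
$C{\left(o \right)} = 9 - \frac{15}{4 o}$ ($C{\left(o \right)} = 9 - \frac{15 \frac{1}{o}}{4} = 9 - \frac{15}{4 o}$)
$- 43 C{\left(15 \right)} = - 43 \left(9 - \frac{15}{4 \cdot 15}\right) = - 43 \left(9 - \frac{1}{4}\right) = \left(-43\right) \frac{35}{4} = - \frac{1505}{4}$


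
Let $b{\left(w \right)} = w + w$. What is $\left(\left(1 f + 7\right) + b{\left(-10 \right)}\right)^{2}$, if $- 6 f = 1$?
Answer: $\frac{6241}{36} \approx 173.36$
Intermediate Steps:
$f = - \frac{1}{6}$ ($f = \left(- \frac{1}{6}\right) 1 = - \frac{1}{6} \approx -0.16667$)
$b{\left(w \right)} = 2 w$
$\left(\left(1 f + 7\right) + b{\left(-10 \right)}\right)^{2} = \left(\left(1 \left(- \frac{1}{6}\right) + 7\right) + 2 \left(-10\right)\right)^{2} = \left(\left(- \frac{1}{6} + 7\right) - 20\right)^{2} = \left(\frac{41}{6} - 20\right)^{2} = \left(- \frac{79}{6}\right)^{2} = \frac{6241}{36}$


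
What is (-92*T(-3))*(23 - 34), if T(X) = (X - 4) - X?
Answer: -4048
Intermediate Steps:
T(X) = -4 (T(X) = (-4 + X) - X = -4)
(-92*T(-3))*(23 - 34) = (-92*(-4))*(23 - 34) = 368*(-11) = -4048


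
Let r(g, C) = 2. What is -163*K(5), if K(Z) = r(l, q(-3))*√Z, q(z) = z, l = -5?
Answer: -326*√5 ≈ -728.96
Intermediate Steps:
K(Z) = 2*√Z
-163*K(5) = -326*√5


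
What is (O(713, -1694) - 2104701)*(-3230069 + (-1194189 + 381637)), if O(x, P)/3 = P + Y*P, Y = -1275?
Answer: -17665311839307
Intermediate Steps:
O(x, P) = -3822*P (O(x, P) = 3*(P - 1275*P) = 3*(-1274*P) = -3822*P)
(O(713, -1694) - 2104701)*(-3230069 + (-1194189 + 381637)) = (-3822*(-1694) - 2104701)*(-3230069 + (-1194189 + 381637)) = (6474468 - 2104701)*(-3230069 - 812552) = 4369767*(-4042621) = -17665311839307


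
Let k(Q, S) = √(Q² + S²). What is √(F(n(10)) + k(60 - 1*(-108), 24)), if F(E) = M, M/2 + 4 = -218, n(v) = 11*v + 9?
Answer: 2*√(-111 + 30*√2) ≈ 16.562*I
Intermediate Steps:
n(v) = 9 + 11*v
M = -444 (M = -8 + 2*(-218) = -8 - 436 = -444)
F(E) = -444
√(F(n(10)) + k(60 - 1*(-108), 24)) = √(-444 + √((60 - 1*(-108))² + 24²)) = √(-444 + √((60 + 108)² + 576)) = √(-444 + √(168² + 576)) = √(-444 + √(28224 + 576)) = √(-444 + √28800) = √(-444 + 120*√2)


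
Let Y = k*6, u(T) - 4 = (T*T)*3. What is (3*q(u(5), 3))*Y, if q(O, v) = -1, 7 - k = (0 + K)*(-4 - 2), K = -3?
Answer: 198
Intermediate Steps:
u(T) = 4 + 3*T² (u(T) = 4 + (T*T)*3 = 4 + T²*3 = 4 + 3*T²)
k = -11 (k = 7 - (0 - 3)*(-4 - 2) = 7 - (-3)*(-6) = 7 - 1*18 = 7 - 18 = -11)
Y = -66 (Y = -11*6 = -66)
(3*q(u(5), 3))*Y = (3*(-1))*(-66) = -3*(-66) = 198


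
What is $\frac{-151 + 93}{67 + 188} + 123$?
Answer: $\frac{31307}{255} \approx 122.77$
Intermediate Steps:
$\frac{-151 + 93}{67 + 188} + 123 = - \frac{58}{255} + 123 = \frac{31307}{255}$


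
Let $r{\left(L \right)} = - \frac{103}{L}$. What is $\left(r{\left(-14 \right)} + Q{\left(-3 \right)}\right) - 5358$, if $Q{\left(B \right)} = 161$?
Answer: $- \frac{72655}{14} \approx -5189.6$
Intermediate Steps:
$\left(r{\left(-14 \right)} + Q{\left(-3 \right)}\right) - 5358 = \left(- \frac{103}{-14} + 161\right) - 5358 = \left(\left(-103\right) \left(- \frac{1}{14}\right) + 161\right) - 5358 = \left(\frac{103}{14} + 161\right) - 5358 = \frac{2357}{14} - 5358 = - \frac{72655}{14}$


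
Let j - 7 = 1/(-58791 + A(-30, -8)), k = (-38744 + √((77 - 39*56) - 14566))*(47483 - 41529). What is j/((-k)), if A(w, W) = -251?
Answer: 4003155998/131923946662697553 + 413293*I*√16673/527695786650790212 ≈ 3.0344e-8 + 1.0113e-10*I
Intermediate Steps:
k = -230681776 + 5954*I*√16673 (k = (-38744 + √((77 - 2184) - 14566))*5954 = (-38744 + √(-2107 - 14566))*5954 = (-38744 + √(-16673))*5954 = (-38744 + I*√16673)*5954 = -230681776 + 5954*I*√16673 ≈ -2.3068e+8 + 7.688e+5*I)
j = 413293/59042 (j = 7 + 1/(-58791 - 251) = 7 + 1/(-59042) = 7 - 1/59042 = 413293/59042 ≈ 7.0000)
j/((-k)) = 413293/(59042*((-(-230681776 + 5954*I*√16673)))) = 413293/(59042*(230681776 - 5954*I*√16673))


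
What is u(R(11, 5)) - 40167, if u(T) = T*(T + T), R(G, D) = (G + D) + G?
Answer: -38709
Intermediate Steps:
R(G, D) = D + 2*G (R(G, D) = (D + G) + G = D + 2*G)
u(T) = 2*T² (u(T) = T*(2*T) = 2*T²)
u(R(11, 5)) - 40167 = 2*(5 + 2*11)² - 40167 = 2*(5 + 22)² - 40167 = 2*27² - 40167 = 2*729 - 40167 = 1458 - 40167 = -38709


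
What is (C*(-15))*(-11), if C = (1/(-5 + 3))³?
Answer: -165/8 ≈ -20.625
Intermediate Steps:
C = -⅛ (C = (1/(-2))³ = (-½)³ = -⅛ ≈ -0.12500)
(C*(-15))*(-11) = -⅛*(-15)*(-11) = (15/8)*(-11) = -165/8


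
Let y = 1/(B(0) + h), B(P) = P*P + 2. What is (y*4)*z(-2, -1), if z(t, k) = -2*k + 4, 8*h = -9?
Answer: 192/7 ≈ 27.429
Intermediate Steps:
h = -9/8 (h = (1/8)*(-9) = -9/8 ≈ -1.1250)
z(t, k) = 4 - 2*k
B(P) = 2 + P**2 (B(P) = P**2 + 2 = 2 + P**2)
y = 8/7 (y = 1/((2 + 0**2) - 9/8) = 1/((2 + 0) - 9/8) = 1/(2 - 9/8) = 1/(7/8) = 8/7 ≈ 1.1429)
(y*4)*z(-2, -1) = ((8/7)*4)*(4 - 2*(-1)) = 32*(4 + 2)/7 = (32/7)*6 = 192/7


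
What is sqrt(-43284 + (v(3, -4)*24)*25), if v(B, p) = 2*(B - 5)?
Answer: 18*I*sqrt(141) ≈ 213.74*I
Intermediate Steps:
v(B, p) = -10 + 2*B (v(B, p) = 2*(-5 + B) = -10 + 2*B)
sqrt(-43284 + (v(3, -4)*24)*25) = sqrt(-43284 + ((-10 + 2*3)*24)*25) = sqrt(-43284 + ((-10 + 6)*24)*25) = sqrt(-43284 - 4*24*25) = sqrt(-43284 - 96*25) = sqrt(-43284 - 2400) = sqrt(-45684) = 18*I*sqrt(141)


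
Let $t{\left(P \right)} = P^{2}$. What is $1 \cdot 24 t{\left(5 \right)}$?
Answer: $600$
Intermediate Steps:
$1 \cdot 24 t{\left(5 \right)} = 1 \cdot 24 \cdot 5^{2} = 24 \cdot 25 = 600$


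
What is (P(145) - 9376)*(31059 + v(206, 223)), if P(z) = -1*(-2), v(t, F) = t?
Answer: -293078110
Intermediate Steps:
P(z) = 2
(P(145) - 9376)*(31059 + v(206, 223)) = (2 - 9376)*(31059 + 206) = -9374*31265 = -293078110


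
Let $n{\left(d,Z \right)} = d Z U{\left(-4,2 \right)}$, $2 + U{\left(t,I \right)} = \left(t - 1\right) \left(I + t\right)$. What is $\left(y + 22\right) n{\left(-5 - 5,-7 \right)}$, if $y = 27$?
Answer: $27440$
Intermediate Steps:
$U{\left(t,I \right)} = -2 + \left(-1 + t\right) \left(I + t\right)$ ($U{\left(t,I \right)} = -2 + \left(t - 1\right) \left(I + t\right) = -2 + \left(-1 + t\right) \left(I + t\right)$)
$n{\left(d,Z \right)} = 8 Z d$ ($n{\left(d,Z \right)} = d Z \left(-2 + \left(-4\right)^{2} - 2 - -4 + 2 \left(-4\right)\right) = Z d \left(-2 + 16 - 2 + 4 - 8\right) = Z d 8 = 8 Z d$)
$\left(y + 22\right) n{\left(-5 - 5,-7 \right)} = \left(27 + 22\right) 8 \left(-7\right) \left(-5 - 5\right) = 49 \cdot 8 \left(-7\right) \left(-5 - 5\right) = 49 \cdot 8 \left(-7\right) \left(-10\right) = 49 \cdot 560 = 27440$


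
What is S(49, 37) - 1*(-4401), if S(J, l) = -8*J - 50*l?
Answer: 2159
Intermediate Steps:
S(J, l) = -50*l - 8*J
S(49, 37) - 1*(-4401) = (-50*37 - 8*49) - 1*(-4401) = (-1850 - 392) + 4401 = -2242 + 4401 = 2159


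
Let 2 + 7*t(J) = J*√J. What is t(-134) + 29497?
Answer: 206477/7 - 134*I*√134/7 ≈ 29497.0 - 221.59*I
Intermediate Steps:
t(J) = -2/7 + J^(3/2)/7 (t(J) = -2/7 + (J*√J)/7 = -2/7 + J^(3/2)/7)
t(-134) + 29497 = (-2/7 + (-134)^(3/2)/7) + 29497 = (-2/7 + (-134*I*√134)/7) + 29497 = (-2/7 - 134*I*√134/7) + 29497 = 206477/7 - 134*I*√134/7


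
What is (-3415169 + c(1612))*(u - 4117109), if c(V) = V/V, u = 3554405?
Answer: 1921728694272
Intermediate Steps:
c(V) = 1
(-3415169 + c(1612))*(u - 4117109) = (-3415169 + 1)*(3554405 - 4117109) = -3415168*(-562704) = 1921728694272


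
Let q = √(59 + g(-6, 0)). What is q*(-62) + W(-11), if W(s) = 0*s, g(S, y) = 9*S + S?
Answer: -62*I ≈ -62.0*I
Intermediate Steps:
g(S, y) = 10*S
W(s) = 0
q = I (q = √(59 + 10*(-6)) = √(59 - 60) = √(-1) = I ≈ 1.0*I)
q*(-62) + W(-11) = I*(-62) + 0 = -62*I + 0 = -62*I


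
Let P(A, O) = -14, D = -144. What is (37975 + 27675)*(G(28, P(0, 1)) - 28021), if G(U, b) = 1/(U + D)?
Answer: -106695594525/58 ≈ -1.8396e+9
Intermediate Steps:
G(U, b) = 1/(-144 + U) (G(U, b) = 1/(U - 144) = 1/(-144 + U))
(37975 + 27675)*(G(28, P(0, 1)) - 28021) = (37975 + 27675)*(1/(-144 + 28) - 28021) = 65650*(1/(-116) - 28021) = 65650*(-1/116 - 28021) = 65650*(-3250437/116) = -106695594525/58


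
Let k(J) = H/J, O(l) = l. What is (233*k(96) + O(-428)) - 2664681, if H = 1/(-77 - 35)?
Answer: -28655252201/10752 ≈ -2.6651e+6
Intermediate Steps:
H = -1/112 (H = 1/(-112) = -1/112 ≈ -0.0089286)
k(J) = -1/(112*J)
(233*k(96) + O(-428)) - 2664681 = (233*(-1/112/96) - 428) - 2664681 = (233*(-1/112*1/96) - 428) - 2664681 = (233*(-1/10752) - 428) - 2664681 = (-233/10752 - 428) - 2664681 = -4602089/10752 - 2664681 = -28655252201/10752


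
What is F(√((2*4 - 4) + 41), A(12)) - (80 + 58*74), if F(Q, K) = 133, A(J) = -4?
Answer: -4239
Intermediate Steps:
F(√((2*4 - 4) + 41), A(12)) - (80 + 58*74) = 133 - (80 + 58*74) = 133 - (80 + 4292) = 133 - 1*4372 = 133 - 4372 = -4239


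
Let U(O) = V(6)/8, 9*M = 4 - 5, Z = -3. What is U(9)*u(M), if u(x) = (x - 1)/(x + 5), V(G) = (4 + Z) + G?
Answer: -35/176 ≈ -0.19886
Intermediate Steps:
V(G) = 1 + G (V(G) = (4 - 3) + G = 1 + G)
M = -⅑ (M = (4 - 5)/9 = (⅑)*(-1) = -⅑ ≈ -0.11111)
u(x) = (-1 + x)/(5 + x)
U(O) = 7/8 (U(O) = (1 + 6)/8 = 7*(⅛) = 7/8)
U(9)*u(M) = 7*((-1 - ⅑)/(5 - ⅑))/8 = 7*(-10/9/(44/9))/8 = 7*((9/44)*(-10/9))/8 = (7/8)*(-5/22) = -35/176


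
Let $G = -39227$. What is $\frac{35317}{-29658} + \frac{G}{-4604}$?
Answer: $\frac{500397449}{68272716} \approx 7.3294$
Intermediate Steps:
$\frac{35317}{-29658} + \frac{G}{-4604} = \frac{35317}{-29658} - \frac{39227}{-4604} = 35317 \left(- \frac{1}{29658}\right) - - \frac{39227}{4604} = - \frac{35317}{29658} + \frac{39227}{4604} = \frac{500397449}{68272716}$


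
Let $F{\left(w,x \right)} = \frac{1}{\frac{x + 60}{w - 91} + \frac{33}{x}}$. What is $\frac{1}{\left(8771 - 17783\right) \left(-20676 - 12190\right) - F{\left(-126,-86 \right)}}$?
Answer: $\frac{4925}{1458727849262} \approx 3.3762 \cdot 10^{-9}$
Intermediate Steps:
$F{\left(w,x \right)} = \frac{1}{\frac{33}{x} + \frac{60 + x}{-91 + w}}$ ($F{\left(w,x \right)} = \frac{1}{\frac{60 + x}{-91 + w} + \frac{33}{x}} = \frac{1}{\frac{33}{x} + \frac{60 + x}{-91 + w}}$)
$\frac{1}{\left(8771 - 17783\right) \left(-20676 - 12190\right) - F{\left(-126,-86 \right)}} = \frac{1}{\left(8771 - 17783\right) \left(-20676 - 12190\right) - - \frac{86 \left(-91 - 126\right)}{-3003 + \left(-86\right)^{2} + 33 \left(-126\right) + 60 \left(-86\right)}} = \frac{1}{\left(-9012\right) \left(-32866\right) - \left(-86\right) \frac{1}{-3003 + 7396 - 4158 - 5160} \left(-217\right)} = \frac{1}{296188392 - \left(-86\right) \frac{1}{-4925} \left(-217\right)} = \frac{1}{296188392 - \left(-86\right) \left(- \frac{1}{4925}\right) \left(-217\right)} = \frac{1}{296188392 - - \frac{18662}{4925}} = \frac{1}{296188392 + \frac{18662}{4925}} = \frac{1}{\frac{1458727849262}{4925}} = \frac{4925}{1458727849262}$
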